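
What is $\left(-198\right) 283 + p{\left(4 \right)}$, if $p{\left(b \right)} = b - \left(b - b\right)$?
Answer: $-56030$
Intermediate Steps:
$p{\left(b \right)} = b$ ($p{\left(b \right)} = b - 0 = b + 0 = b$)
$\left(-198\right) 283 + p{\left(4 \right)} = \left(-198\right) 283 + 4 = -56034 + 4 = -56030$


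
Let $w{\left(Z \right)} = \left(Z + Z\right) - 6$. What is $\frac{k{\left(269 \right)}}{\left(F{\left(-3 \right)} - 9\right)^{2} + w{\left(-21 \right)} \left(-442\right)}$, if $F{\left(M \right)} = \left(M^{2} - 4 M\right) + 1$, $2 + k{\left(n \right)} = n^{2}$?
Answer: $\frac{10337}{3055} \approx 3.3836$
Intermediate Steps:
$k{\left(n \right)} = -2 + n^{2}$
$F{\left(M \right)} = 1 + M^{2} - 4 M$
$w{\left(Z \right)} = -6 + 2 Z$ ($w{\left(Z \right)} = 2 Z - 6 = -6 + 2 Z$)
$\frac{k{\left(269 \right)}}{\left(F{\left(-3 \right)} - 9\right)^{2} + w{\left(-21 \right)} \left(-442\right)} = \frac{-2 + 269^{2}}{\left(\left(1 + \left(-3\right)^{2} - -12\right) - 9\right)^{2} + \left(-6 + 2 \left(-21\right)\right) \left(-442\right)} = \frac{-2 + 72361}{\left(\left(1 + 9 + 12\right) - 9\right)^{2} + \left(-6 - 42\right) \left(-442\right)} = \frac{72359}{\left(22 - 9\right)^{2} - -21216} = \frac{72359}{13^{2} + 21216} = \frac{72359}{169 + 21216} = \frac{72359}{21385} = 72359 \cdot \frac{1}{21385} = \frac{10337}{3055}$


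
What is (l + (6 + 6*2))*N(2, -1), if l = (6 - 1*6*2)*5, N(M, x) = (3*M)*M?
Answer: -144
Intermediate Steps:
N(M, x) = 3*M²
l = -30 (l = (6 - 6*2)*5 = (6 - 12)*5 = -6*5 = -30)
(l + (6 + 6*2))*N(2, -1) = (-30 + (6 + 6*2))*(3*2²) = (-30 + (6 + 12))*(3*4) = (-30 + 18)*12 = -12*12 = -144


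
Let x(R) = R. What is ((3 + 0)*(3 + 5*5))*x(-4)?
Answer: -336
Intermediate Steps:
((3 + 0)*(3 + 5*5))*x(-4) = ((3 + 0)*(3 + 5*5))*(-4) = (3*(3 + 25))*(-4) = (3*28)*(-4) = 84*(-4) = -336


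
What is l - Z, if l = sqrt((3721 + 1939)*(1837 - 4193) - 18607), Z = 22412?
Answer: -22412 + I*sqrt(13353567) ≈ -22412.0 + 3654.3*I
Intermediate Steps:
l = I*sqrt(13353567) (l = sqrt(5660*(-2356) - 18607) = sqrt(-13334960 - 18607) = sqrt(-13353567) = I*sqrt(13353567) ≈ 3654.3*I)
l - Z = I*sqrt(13353567) - 1*22412 = I*sqrt(13353567) - 22412 = -22412 + I*sqrt(13353567)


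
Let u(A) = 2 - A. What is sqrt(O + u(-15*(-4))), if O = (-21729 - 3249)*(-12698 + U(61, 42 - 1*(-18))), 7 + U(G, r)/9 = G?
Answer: sqrt(305031278) ≈ 17465.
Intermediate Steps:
U(G, r) = -63 + 9*G
O = 305031336 (O = (-21729 - 3249)*(-12698 + (-63 + 9*61)) = -24978*(-12698 + (-63 + 549)) = -24978*(-12698 + 486) = -24978*(-12212) = 305031336)
sqrt(O + u(-15*(-4))) = sqrt(305031336 + (2 - (-15)*(-4))) = sqrt(305031336 + (2 - 1*60)) = sqrt(305031336 + (2 - 60)) = sqrt(305031336 - 58) = sqrt(305031278)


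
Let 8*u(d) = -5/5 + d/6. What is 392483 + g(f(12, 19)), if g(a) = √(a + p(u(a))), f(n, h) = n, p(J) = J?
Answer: 392483 + √194/4 ≈ 3.9249e+5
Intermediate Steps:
u(d) = -⅛ + d/48 (u(d) = (-5/5 + d/6)/8 = (-5*⅕ + d*(⅙))/8 = (-1 + d/6)/8 = -⅛ + d/48)
g(a) = √(-⅛ + 49*a/48) (g(a) = √(a + (-⅛ + a/48)) = √(-⅛ + 49*a/48))
392483 + g(f(12, 19)) = 392483 + √(-18 + 147*12)/12 = 392483 + √(-18 + 1764)/12 = 392483 + √1746/12 = 392483 + (3*√194)/12 = 392483 + √194/4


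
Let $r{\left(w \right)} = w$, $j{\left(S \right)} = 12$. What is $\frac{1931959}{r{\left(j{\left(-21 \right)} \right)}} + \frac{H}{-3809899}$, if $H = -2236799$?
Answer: $\frac{7360595503729}{45718788} \approx 1.61 \cdot 10^{5}$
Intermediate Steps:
$\frac{1931959}{r{\left(j{\left(-21 \right)} \right)}} + \frac{H}{-3809899} = \frac{1931959}{12} - \frac{2236799}{-3809899} = 1931959 \cdot \frac{1}{12} - - \frac{2236799}{3809899} = \frac{1931959}{12} + \frac{2236799}{3809899} = \frac{7360595503729}{45718788}$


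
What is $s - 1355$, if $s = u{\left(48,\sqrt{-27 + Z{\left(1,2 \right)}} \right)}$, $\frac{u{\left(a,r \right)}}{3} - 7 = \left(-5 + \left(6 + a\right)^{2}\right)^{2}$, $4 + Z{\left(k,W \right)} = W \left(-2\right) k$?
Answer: $25420429$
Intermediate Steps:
$Z{\left(k,W \right)} = -4 - 2 W k$ ($Z{\left(k,W \right)} = -4 + W \left(-2\right) k = -4 + - 2 W k = -4 - 2 W k$)
$u{\left(a,r \right)} = 21 + 3 \left(-5 + \left(6 + a\right)^{2}\right)^{2}$
$s = 25421784$ ($s = 21 + 3 \left(-5 + \left(6 + 48\right)^{2}\right)^{2} = 21 + 3 \left(-5 + 54^{2}\right)^{2} = 21 + 3 \left(-5 + 2916\right)^{2} = 21 + 3 \cdot 2911^{2} = 21 + 3 \cdot 8473921 = 21 + 25421763 = 25421784$)
$s - 1355 = 25421784 - 1355 = 25420429$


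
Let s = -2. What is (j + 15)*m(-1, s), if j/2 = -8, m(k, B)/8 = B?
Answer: 16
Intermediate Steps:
m(k, B) = 8*B
j = -16 (j = 2*(-8) = -16)
(j + 15)*m(-1, s) = (-16 + 15)*(8*(-2)) = -1*(-16) = 16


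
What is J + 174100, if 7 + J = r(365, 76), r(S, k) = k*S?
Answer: 201833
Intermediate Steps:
r(S, k) = S*k
J = 27733 (J = -7 + 365*76 = -7 + 27740 = 27733)
J + 174100 = 27733 + 174100 = 201833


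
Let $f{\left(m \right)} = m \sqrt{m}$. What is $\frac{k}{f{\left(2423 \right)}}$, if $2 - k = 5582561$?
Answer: $- \frac{5582559 \sqrt{2423}}{5870929} \approx -46.806$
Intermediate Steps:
$k = -5582559$ ($k = 2 - 5582561 = -5582559$)
$f{\left(m \right)} = m^{\frac{3}{2}}$
$\frac{k}{f{\left(2423 \right)}} = - \frac{5582559}{2423^{\frac{3}{2}}} = - \frac{5582559}{2423 \sqrt{2423}} = - 5582559 \frac{\sqrt{2423}}{5870929} = - \frac{5582559 \sqrt{2423}}{5870929}$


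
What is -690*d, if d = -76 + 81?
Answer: -3450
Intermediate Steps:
d = 5
-690*d = -690*5 = -3450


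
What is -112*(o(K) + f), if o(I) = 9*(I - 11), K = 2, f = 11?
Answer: 7840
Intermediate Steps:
o(I) = -99 + 9*I (o(I) = 9*(-11 + I) = -99 + 9*I)
-112*(o(K) + f) = -112*((-99 + 9*2) + 11) = -112*((-99 + 18) + 11) = -112*(-81 + 11) = -112*(-70) = 7840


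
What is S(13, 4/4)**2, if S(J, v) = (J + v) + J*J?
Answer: 33489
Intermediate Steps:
S(J, v) = J + v + J**2 (S(J, v) = (J + v) + J**2 = J + v + J**2)
S(13, 4/4)**2 = (13 + 4/4 + 13**2)**2 = (13 + 4*(1/4) + 169)**2 = (13 + 1 + 169)**2 = 183**2 = 33489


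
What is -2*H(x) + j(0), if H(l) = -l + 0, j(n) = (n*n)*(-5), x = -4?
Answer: -8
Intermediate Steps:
j(n) = -5*n**2 (j(n) = n**2*(-5) = -5*n**2)
H(l) = -l
-2*H(x) + j(0) = -(-2)*(-4) - 5*0**2 = -2*4 - 5*0 = -8 + 0 = -8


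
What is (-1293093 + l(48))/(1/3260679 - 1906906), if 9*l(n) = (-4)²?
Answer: 12649066180153/18653425047519 ≈ 0.67811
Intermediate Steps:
l(n) = 16/9 (l(n) = (⅑)*(-4)² = (⅑)*16 = 16/9)
(-1293093 + l(48))/(1/3260679 - 1906906) = (-1293093 + 16/9)/(1/3260679 - 1906906) = -11637821/(9*(1/3260679 - 1906906)) = -11637821/(9*(-6217808349173/3260679)) = -11637821/9*(-3260679/6217808349173) = 12649066180153/18653425047519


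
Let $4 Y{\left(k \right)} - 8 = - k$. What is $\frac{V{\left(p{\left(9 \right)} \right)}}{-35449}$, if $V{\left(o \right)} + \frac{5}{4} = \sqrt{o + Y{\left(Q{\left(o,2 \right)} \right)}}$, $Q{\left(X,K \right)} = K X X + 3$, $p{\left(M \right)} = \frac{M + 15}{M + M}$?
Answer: $\frac{5}{141796} - \frac{\sqrt{61}}{212694} \approx -1.4587 \cdot 10^{-6}$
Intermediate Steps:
$p{\left(M \right)} = \frac{15 + M}{2 M}$
$Q{\left(X,K \right)} = 3 + K X^{2}$ ($Q{\left(X,K \right)} = K X^{2} + 3 = 3 + K X^{2}$)
$Y{\left(k \right)} = 2 - \frac{k}{4}$ ($Y{\left(k \right)} = 2 + \frac{\left(-1\right) k}{4} = 2 - \frac{k}{4}$)
$V{\left(o \right)} = - \frac{5}{4} + \sqrt{\frac{5}{4} + o - \frac{o^{2}}{2}}$ ($V{\left(o \right)} = - \frac{5}{4} + \sqrt{o - \left(-2 + \frac{3 + 2 o^{2}}{4}\right)} = - \frac{5}{4} + \sqrt{o + \left(2 - \left(\frac{3}{4} + \frac{o^{2}}{2}\right)\right)} = - \frac{5}{4} + \sqrt{o - \left(- \frac{5}{4} + \frac{o^{2}}{2}\right)} = - \frac{5}{4} + \sqrt{\frac{5}{4} + o - \frac{o^{2}}{2}}$)
$\frac{V{\left(p{\left(9 \right)} \right)}}{-35449} = \frac{- \frac{5}{4} + \frac{\sqrt{5 - 2 \left(\frac{15 + 9}{2 \cdot 9}\right)^{2} + 4 \frac{15 + 9}{2 \cdot 9}}}{2}}{-35449} = \left(- \frac{5}{4} + \frac{\sqrt{5 - 2 \left(\frac{1}{2} \cdot \frac{1}{9} \cdot 24\right)^{2} + 4 \cdot \frac{1}{2} \cdot \frac{1}{9} \cdot 24}}{2}\right) \left(- \frac{1}{35449}\right) = \left(- \frac{5}{4} + \frac{\sqrt{5 - 2 \left(\frac{4}{3}\right)^{2} + 4 \cdot \frac{4}{3}}}{2}\right) \left(- \frac{1}{35449}\right) = \left(- \frac{5}{4} + \frac{\sqrt{5 - \frac{32}{9} + \frac{16}{3}}}{2}\right) \left(- \frac{1}{35449}\right) = \left(- \frac{5}{4} + \frac{\sqrt{\frac{61}{9}}}{2}\right) \left(- \frac{1}{35449}\right) = \left(- \frac{5}{4} + \frac{\frac{1}{3} \sqrt{61}}{2}\right) \left(- \frac{1}{35449}\right) = \left(- \frac{5}{4} + \frac{\sqrt{61}}{6}\right) \left(- \frac{1}{35449}\right) = \frac{5}{141796} - \frac{\sqrt{61}}{212694}$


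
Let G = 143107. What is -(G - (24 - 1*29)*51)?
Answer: -143362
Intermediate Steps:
-(G - (24 - 1*29)*51) = -(143107 - (24 - 1*29)*51) = -(143107 - (24 - 29)*51) = -(143107 - (-5)*51) = -(143107 - 1*(-255)) = -(143107 + 255) = -1*143362 = -143362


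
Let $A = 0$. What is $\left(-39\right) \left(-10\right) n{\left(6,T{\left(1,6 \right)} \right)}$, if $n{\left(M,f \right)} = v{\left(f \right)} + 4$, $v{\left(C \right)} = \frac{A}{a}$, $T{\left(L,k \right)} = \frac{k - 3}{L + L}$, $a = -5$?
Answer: $1560$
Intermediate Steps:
$T{\left(L,k \right)} = \frac{-3 + k}{2 L}$
$v{\left(C \right)} = 0$ ($v{\left(C \right)} = \frac{0}{-5} = 0 \left(- \frac{1}{5}\right) = 0$)
$n{\left(M,f \right)} = 4$ ($n{\left(M,f \right)} = 0 + 4 = 4$)
$\left(-39\right) \left(-10\right) n{\left(6,T{\left(1,6 \right)} \right)} = \left(-39\right) \left(-10\right) 4 = 390 \cdot 4 = 1560$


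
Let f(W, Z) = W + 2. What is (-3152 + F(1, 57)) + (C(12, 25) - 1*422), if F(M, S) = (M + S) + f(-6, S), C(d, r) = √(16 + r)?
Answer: -3520 + √41 ≈ -3513.6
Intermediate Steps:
f(W, Z) = 2 + W
F(M, S) = -4 + M + S (F(M, S) = (M + S) + (2 - 6) = (M + S) - 4 = -4 + M + S)
(-3152 + F(1, 57)) + (C(12, 25) - 1*422) = (-3152 + (-4 + 1 + 57)) + (√(16 + 25) - 1*422) = (-3152 + 54) + (√41 - 422) = -3098 + (-422 + √41) = -3520 + √41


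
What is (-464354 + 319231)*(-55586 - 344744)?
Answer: 58097090590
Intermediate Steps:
(-464354 + 319231)*(-55586 - 344744) = -145123*(-400330) = 58097090590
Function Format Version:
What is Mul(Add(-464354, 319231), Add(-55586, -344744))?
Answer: 58097090590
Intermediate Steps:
Mul(Add(-464354, 319231), Add(-55586, -344744)) = Mul(-145123, -400330) = 58097090590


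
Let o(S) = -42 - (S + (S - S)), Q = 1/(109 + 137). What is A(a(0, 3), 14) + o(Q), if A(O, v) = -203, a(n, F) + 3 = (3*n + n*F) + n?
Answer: -60271/246 ≈ -245.00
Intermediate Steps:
a(n, F) = -3 + 4*n + F*n (a(n, F) = -3 + ((3*n + n*F) + n) = -3 + ((3*n + F*n) + n) = -3 + (4*n + F*n) = -3 + 4*n + F*n)
Q = 1/246 ≈ 0.0040650
o(S) = -42 - S (o(S) = -42 - (S + 0) = -42 - S)
A(a(0, 3), 14) + o(Q) = -203 + (-42 - 1*1/246) = -203 + (-42 - 1/246) = -203 - 10333/246 = -60271/246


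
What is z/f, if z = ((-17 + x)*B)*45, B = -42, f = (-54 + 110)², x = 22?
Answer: -675/224 ≈ -3.0134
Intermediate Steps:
f = 3136 (f = 56² = 3136)
z = -9450 (z = ((-17 + 22)*(-42))*45 = (5*(-42))*45 = -210*45 = -9450)
z/f = -9450/3136 = -9450*1/3136 = -675/224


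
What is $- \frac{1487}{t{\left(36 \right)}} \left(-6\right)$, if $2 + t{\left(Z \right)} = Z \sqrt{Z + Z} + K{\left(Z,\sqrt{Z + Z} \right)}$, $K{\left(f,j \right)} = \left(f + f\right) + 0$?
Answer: $- \frac{156135}{22103} + \frac{481788 \sqrt{2}}{22103} \approx 23.762$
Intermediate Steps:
$K{\left(f,j \right)} = 2 f$ ($K{\left(f,j \right)} = 2 f + 0 = 2 f$)
$t{\left(Z \right)} = -2 + 2 Z + \sqrt{2} Z^{\frac{3}{2}}$ ($t{\left(Z \right)} = -2 + \left(Z \sqrt{Z + Z} + 2 Z\right) = -2 + \left(Z \sqrt{2 Z} + 2 Z\right) = -2 + \left(Z \sqrt{2} \sqrt{Z} + 2 Z\right) = -2 + \left(\sqrt{2} Z^{\frac{3}{2}} + 2 Z\right) = -2 + \left(2 Z + \sqrt{2} Z^{\frac{3}{2}}\right) = -2 + 2 Z + \sqrt{2} Z^{\frac{3}{2}}$)
$- \frac{1487}{t{\left(36 \right)}} \left(-6\right) = - \frac{1487}{-2 + 2 \cdot 36 + \sqrt{2} \cdot 36^{\frac{3}{2}}} \left(-6\right) = - \frac{1487}{-2 + 72 + \sqrt{2} \cdot 216} \left(-6\right) = - \frac{1487}{-2 + 72 + 216 \sqrt{2}} \left(-6\right) = - \frac{1487}{70 + 216 \sqrt{2}} \left(-6\right) = \frac{8922}{70 + 216 \sqrt{2}}$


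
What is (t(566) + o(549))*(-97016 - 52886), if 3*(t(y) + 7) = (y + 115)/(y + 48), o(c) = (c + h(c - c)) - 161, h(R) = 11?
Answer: -18056820165/307 ≈ -5.8817e+7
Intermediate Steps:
o(c) = -150 + c (o(c) = (c + 11) - 161 = (11 + c) - 161 = -150 + c)
t(y) = -7 + (115 + y)/(3*(48 + y)) (t(y) = -7 + ((y + 115)/(y + 48))/3 = -7 + ((115 + y)/(48 + y))/3 = -7 + (115 + y)/(3*(48 + y)))
(t(566) + o(549))*(-97016 - 52886) = ((-893 - 20*566)/(3*(48 + 566)) + (-150 + 549))*(-97016 - 52886) = ((⅓)*(-893 - 11320)/614 + 399)*(-149902) = ((⅓)*(1/614)*(-12213) + 399)*(-149902) = (-4071/614 + 399)*(-149902) = (240915/614)*(-149902) = -18056820165/307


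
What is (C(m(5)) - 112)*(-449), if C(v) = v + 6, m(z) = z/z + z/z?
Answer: 46696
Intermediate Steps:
m(z) = 2 (m(z) = 1 + 1 = 2)
C(v) = 6 + v
(C(m(5)) - 112)*(-449) = ((6 + 2) - 112)*(-449) = (8 - 112)*(-449) = -104*(-449) = 46696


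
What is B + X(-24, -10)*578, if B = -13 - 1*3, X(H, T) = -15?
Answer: -8686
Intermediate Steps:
B = -16 (B = -13 - 3 = -16)
B + X(-24, -10)*578 = -16 - 15*578 = -16 - 8670 = -8686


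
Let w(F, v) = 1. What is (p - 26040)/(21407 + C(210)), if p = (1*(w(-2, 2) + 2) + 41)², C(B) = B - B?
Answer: -24104/21407 ≈ -1.1260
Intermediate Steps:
C(B) = 0
p = 1936 (p = (1*(1 + 2) + 41)² = (1*3 + 41)² = (3 + 41)² = 44² = 1936)
(p - 26040)/(21407 + C(210)) = (1936 - 26040)/(21407 + 0) = -24104/21407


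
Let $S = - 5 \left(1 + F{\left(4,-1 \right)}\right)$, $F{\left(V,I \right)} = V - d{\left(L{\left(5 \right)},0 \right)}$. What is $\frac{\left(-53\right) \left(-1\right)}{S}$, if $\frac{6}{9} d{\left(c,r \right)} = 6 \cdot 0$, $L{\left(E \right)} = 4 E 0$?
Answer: $- \frac{53}{25} \approx -2.12$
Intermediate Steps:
$L{\left(E \right)} = 0$
$d{\left(c,r \right)} = 0$ ($d{\left(c,r \right)} = \frac{3 \cdot 6 \cdot 0}{2} = \frac{3}{2} \cdot 0 = 0$)
$F{\left(V,I \right)} = V$ ($F{\left(V,I \right)} = V - 0 = V + 0 = V$)
$S = -25$ ($S = - 5 \left(1 + 4\right) = \left(-5\right) 5 = -25$)
$\frac{\left(-53\right) \left(-1\right)}{S} = \frac{\left(-53\right) \left(-1\right)}{-25} = 53 \left(- \frac{1}{25}\right) = - \frac{53}{25}$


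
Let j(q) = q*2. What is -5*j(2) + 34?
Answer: 14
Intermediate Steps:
j(q) = 2*q
-5*j(2) + 34 = -10*2 + 34 = -5*4 + 34 = -20 + 34 = 14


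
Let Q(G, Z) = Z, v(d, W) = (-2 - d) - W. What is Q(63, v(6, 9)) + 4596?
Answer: 4579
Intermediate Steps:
v(d, W) = -2 - W - d
Q(63, v(6, 9)) + 4596 = (-2 - 1*9 - 1*6) + 4596 = (-2 - 9 - 6) + 4596 = -17 + 4596 = 4579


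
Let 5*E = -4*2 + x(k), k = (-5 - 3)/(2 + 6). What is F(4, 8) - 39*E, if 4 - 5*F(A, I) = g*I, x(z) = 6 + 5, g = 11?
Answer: -201/5 ≈ -40.200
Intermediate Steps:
k = -1 (k = -8/8 = -8*⅛ = -1)
x(z) = 11
F(A, I) = ⅘ - 11*I/5
E = ⅗ (E = (-4*2 + 11)/5 = (-8 + 11)/5 = (⅕)*3 = ⅗ ≈ 0.60000)
F(4, 8) - 39*E = (⅘ - 11/5*8) - 39*⅗ = (⅘ - 88/5) - 117/5 = -84/5 - 117/5 = -201/5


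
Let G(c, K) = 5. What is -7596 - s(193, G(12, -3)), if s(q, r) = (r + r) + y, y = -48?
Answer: -7558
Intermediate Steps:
s(q, r) = -48 + 2*r (s(q, r) = (r + r) - 48 = 2*r - 48 = -48 + 2*r)
-7596 - s(193, G(12, -3)) = -7596 - (-48 + 2*5) = -7596 - (-48 + 10) = -7596 - 1*(-38) = -7596 + 38 = -7558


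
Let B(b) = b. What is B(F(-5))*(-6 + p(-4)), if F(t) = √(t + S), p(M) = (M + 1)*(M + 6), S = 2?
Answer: -12*I*√3 ≈ -20.785*I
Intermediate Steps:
p(M) = (1 + M)*(6 + M)
F(t) = √(2 + t) (F(t) = √(t + 2) = √(2 + t))
B(F(-5))*(-6 + p(-4)) = √(2 - 5)*(-6 + (6 + (-4)² + 7*(-4))) = √(-3)*(-6 + (6 + 16 - 28)) = (I*√3)*(-6 - 6) = (I*√3)*(-12) = -12*I*√3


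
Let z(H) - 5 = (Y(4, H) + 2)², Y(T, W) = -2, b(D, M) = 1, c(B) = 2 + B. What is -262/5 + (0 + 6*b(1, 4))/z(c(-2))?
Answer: -256/5 ≈ -51.200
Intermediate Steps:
z(H) = 5 (z(H) = 5 + (-2 + 2)² = 5 + 0² = 5 + 0 = 5)
-262/5 + (0 + 6*b(1, 4))/z(c(-2)) = -262/5 + (0 + 6*1)/5 = -262*⅕ + (0 + 6)*(⅕) = -262/5 + 6*(⅕) = -262/5 + 6/5 = -256/5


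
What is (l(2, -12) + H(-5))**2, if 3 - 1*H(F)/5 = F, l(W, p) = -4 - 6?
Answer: 900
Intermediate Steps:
l(W, p) = -10
H(F) = 15 - 5*F
(l(2, -12) + H(-5))**2 = (-10 + (15 - 5*(-5)))**2 = (-10 + (15 + 25))**2 = (-10 + 40)**2 = 30**2 = 900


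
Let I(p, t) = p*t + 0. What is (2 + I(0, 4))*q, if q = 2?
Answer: 4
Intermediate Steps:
I(p, t) = p*t
(2 + I(0, 4))*q = (2 + 0*4)*2 = (2 + 0)*2 = 2*2 = 4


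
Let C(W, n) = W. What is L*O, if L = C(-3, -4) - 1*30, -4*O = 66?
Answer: 1089/2 ≈ 544.50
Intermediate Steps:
O = -33/2 (O = -¼*66 = -33/2 ≈ -16.500)
L = -33 (L = -3 - 1*30 = -3 - 30 = -33)
L*O = -33*(-33/2) = 1089/2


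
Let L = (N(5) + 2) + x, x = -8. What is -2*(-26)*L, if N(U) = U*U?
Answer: 988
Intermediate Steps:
N(U) = U²
L = 19 (L = (5² + 2) - 8 = (25 + 2) - 8 = 27 - 8 = 19)
-2*(-26)*L = -2*(-26)*19 = -(-52)*19 = -1*(-988) = 988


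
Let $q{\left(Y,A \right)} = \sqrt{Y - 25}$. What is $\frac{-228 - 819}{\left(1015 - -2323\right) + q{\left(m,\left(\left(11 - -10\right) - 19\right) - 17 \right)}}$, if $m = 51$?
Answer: $- \frac{1747443}{5571109} + \frac{1047 \sqrt{26}}{11142218} \approx -0.31318$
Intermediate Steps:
$q{\left(Y,A \right)} = \sqrt{-25 + Y}$
$\frac{-228 - 819}{\left(1015 - -2323\right) + q{\left(m,\left(\left(11 - -10\right) - 19\right) - 17 \right)}} = \frac{-228 - 819}{\left(1015 - -2323\right) + \sqrt{-25 + 51}} = - \frac{1047}{\left(1015 + 2323\right) + \sqrt{26}} = - \frac{1047}{3338 + \sqrt{26}}$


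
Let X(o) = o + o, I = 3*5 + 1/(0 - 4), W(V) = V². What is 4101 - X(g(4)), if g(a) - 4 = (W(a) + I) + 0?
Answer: 8063/2 ≈ 4031.5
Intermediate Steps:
I = 59/4 (I = 15 + 1/(-4) = 15 - ¼ = 59/4 ≈ 14.750)
g(a) = 75/4 + a² (g(a) = 4 + ((a² + 59/4) + 0) = 4 + ((59/4 + a²) + 0) = 4 + (59/4 + a²) = 75/4 + a²)
X(o) = 2*o
4101 - X(g(4)) = 4101 - 2*(75/4 + 4²) = 4101 - 2*(75/4 + 16) = 4101 - 2*139/4 = 4101 - 1*139/2 = 4101 - 139/2 = 8063/2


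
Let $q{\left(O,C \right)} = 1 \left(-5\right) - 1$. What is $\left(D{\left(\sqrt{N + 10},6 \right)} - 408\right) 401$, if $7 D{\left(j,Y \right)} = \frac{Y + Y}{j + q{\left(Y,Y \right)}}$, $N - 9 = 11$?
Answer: $- \frac{1150068}{7} - \frac{802 \sqrt{30}}{7} \approx -1.6492 \cdot 10^{5}$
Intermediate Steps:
$N = 20$ ($N = 9 + 11 = 20$)
$q{\left(O,C \right)} = -6$ ($q{\left(O,C \right)} = -5 - 1 = -6$)
$D{\left(j,Y \right)} = \frac{2 Y}{7 \left(-6 + j\right)}$ ($D{\left(j,Y \right)} = \frac{\left(Y + Y\right) \frac{1}{j - 6}}{7} = \frac{2 Y \frac{1}{-6 + j}}{7} = \frac{2 Y}{7 \left(-6 + j\right)}$)
$\left(D{\left(\sqrt{N + 10},6 \right)} - 408\right) 401 = \left(\frac{2}{7} \cdot 6 \frac{1}{-6 + \sqrt{20 + 10}} - 408\right) 401 = \left(\frac{2}{7} \cdot 6 \frac{1}{-6 + \sqrt{30}} - 408\right) 401 = \left(\frac{12}{7 \left(-6 + \sqrt{30}\right)} - 408\right) 401 = \left(-408 + \frac{12}{7 \left(-6 + \sqrt{30}\right)}\right) 401 = -163608 + \frac{4812}{7 \left(-6 + \sqrt{30}\right)}$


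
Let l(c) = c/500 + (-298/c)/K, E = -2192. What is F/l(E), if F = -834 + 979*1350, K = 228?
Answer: -41257008576000/136919999 ≈ -3.0132e+5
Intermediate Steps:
F = 1320816 (F = -834 + 1321650 = 1320816)
l(c) = -149/(114*c) + c/500 (l(c) = c/500 - 298/c/228 = c*(1/500) - 298/c*(1/228) = c/500 - 149/(114*c) = -149/(114*c) + c/500)
F/l(E) = 1320816/(-149/114/(-2192) + (1/500)*(-2192)) = 1320816/(-149/114*(-1/2192) - 548/125) = 1320816/(149/249888 - 548/125) = 1320816/(-136919999/31236000) = 1320816*(-31236000/136919999) = -41257008576000/136919999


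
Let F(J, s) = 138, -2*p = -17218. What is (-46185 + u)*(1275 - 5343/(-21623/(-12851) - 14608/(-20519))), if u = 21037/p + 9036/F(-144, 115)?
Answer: 5177489851174866272/117393004111 ≈ 4.4104e+7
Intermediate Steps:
p = 8609 (p = -1/2*(-17218) = 8609)
u = 13449005/198007 (u = 21037/8609 + 9036/138 = 21037*(1/8609) + 9036*(1/138) = 21037/8609 + 1506/23 = 13449005/198007 ≈ 67.922)
(-46185 + u)*(1275 - 5343/(-21623/(-12851) - 14608/(-20519))) = (-46185 + 13449005/198007)*(1275 - 5343/(-21623/(-12851) - 14608/(-20519))) = -9131504290*(1275 - 5343/(-21623*(-1/12851) - 14608*(-1/20519)))/198007 = -9131504290*(1275 - 5343/(21623/12851 + 14608/20519))/198007 = -9131504290*(1275 - 5343/8893095/3713939)/198007 = -9131504290*(1275 - 5343*3713939/8893095)/198007 = -9131504290*(1275 - 6614525359/2964365)/198007 = -9131504290/198007*(-2834959984/2964365) = 5177489851174866272/117393004111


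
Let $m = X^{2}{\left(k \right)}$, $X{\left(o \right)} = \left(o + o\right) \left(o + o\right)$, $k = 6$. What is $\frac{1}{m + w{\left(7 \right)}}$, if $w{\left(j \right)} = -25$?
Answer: $\frac{1}{20711} \approx 4.8284 \cdot 10^{-5}$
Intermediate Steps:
$X{\left(o \right)} = 4 o^{2}$ ($X{\left(o \right)} = 2 o 2 o = 4 o^{2}$)
$m = 20736$ ($m = \left(4 \cdot 6^{2}\right)^{2} = \left(4 \cdot 36\right)^{2} = 144^{2} = 20736$)
$\frac{1}{m + w{\left(7 \right)}} = \frac{1}{20736 - 25} = \frac{1}{20711}$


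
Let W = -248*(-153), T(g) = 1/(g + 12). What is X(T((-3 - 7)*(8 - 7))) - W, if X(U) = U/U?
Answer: -37943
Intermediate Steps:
T(g) = 1/(12 + g)
X(U) = 1
W = 37944
X(T((-3 - 7)*(8 - 7))) - W = 1 - 1*37944 = 1 - 37944 = -37943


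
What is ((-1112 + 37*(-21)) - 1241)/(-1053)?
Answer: 3130/1053 ≈ 2.9725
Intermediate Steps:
((-1112 + 37*(-21)) - 1241)/(-1053) = ((-1112 - 777) - 1241)*(-1/1053) = (-1889 - 1241)*(-1/1053) = -3130*(-1/1053) = 3130/1053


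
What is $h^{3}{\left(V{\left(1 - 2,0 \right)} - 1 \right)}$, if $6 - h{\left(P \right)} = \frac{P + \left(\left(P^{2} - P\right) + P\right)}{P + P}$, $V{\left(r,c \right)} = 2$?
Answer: $125$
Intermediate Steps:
$h{\left(P \right)} = 6 - \frac{P + P^{2}}{2 P}$ ($h{\left(P \right)} = 6 - \frac{P + \left(\left(P^{2} - P\right) + P\right)}{P + P} = 6 - \frac{P + P^{2}}{2 P}$)
$h^{3}{\left(V{\left(1 - 2,0 \right)} - 1 \right)} = \left(\frac{11}{2} - \frac{2 - 1}{2}\right)^{3} = \left(\frac{11}{2} - \frac{1}{2}\right)^{3} = 5^{3} = 125$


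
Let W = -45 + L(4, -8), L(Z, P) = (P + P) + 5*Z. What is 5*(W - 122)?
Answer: -815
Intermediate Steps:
L(Z, P) = 2*P + 5*Z
W = -41 (W = -45 + (2*(-8) + 5*4) = -45 + (-16 + 20) = -45 + 4 = -41)
5*(W - 122) = 5*(-41 - 122) = 5*(-163) = -815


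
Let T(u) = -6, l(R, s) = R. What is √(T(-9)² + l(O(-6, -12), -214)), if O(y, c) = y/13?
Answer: √6006/13 ≈ 5.9614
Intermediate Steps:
O(y, c) = y/13 (O(y, c) = y*(1/13) = y/13)
√(T(-9)² + l(O(-6, -12), -214)) = √((-6)² + (1/13)*(-6)) = √(36 - 6/13) = √(462/13) = √6006/13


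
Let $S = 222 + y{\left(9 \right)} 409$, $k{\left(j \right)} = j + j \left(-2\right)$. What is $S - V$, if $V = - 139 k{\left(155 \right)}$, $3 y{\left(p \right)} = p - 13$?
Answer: $- \frac{65605}{3} \approx -21868.0$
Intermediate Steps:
$k{\left(j \right)} = - j$ ($k{\left(j \right)} = j - 2 j = - j$)
$y{\left(p \right)} = - \frac{13}{3} + \frac{p}{3}$ ($y{\left(p \right)} = \frac{p - 13}{3} = \frac{-13 + p}{3} = - \frac{13}{3} + \frac{p}{3}$)
$S = - \frac{970}{3}$ ($S = 222 + \left(- \frac{13}{3} + \frac{1}{3} \cdot 9\right) 409 = 222 + \left(- \frac{13}{3} + 3\right) 409 = 222 - \frac{1636}{3} = - \frac{970}{3} \approx -323.33$)
$V = 21545$ ($V = - 139 \left(\left(-1\right) 155\right) = \left(-139\right) \left(-155\right) = 21545$)
$S - V = - \frac{970}{3} - 21545 = - \frac{65605}{3}$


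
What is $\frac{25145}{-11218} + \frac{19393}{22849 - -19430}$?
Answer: $- \frac{845554781}{474285822} \approx -1.7828$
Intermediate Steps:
$\frac{25145}{-11218} + \frac{19393}{22849 - -19430} = 25145 \left(- \frac{1}{11218}\right) + \frac{19393}{22849 + 19430} = - \frac{25145}{11218} + \frac{19393}{42279} = - \frac{845554781}{474285822}$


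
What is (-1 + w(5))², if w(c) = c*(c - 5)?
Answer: 1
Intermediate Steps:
w(c) = c*(-5 + c)
(-1 + w(5))² = (-1 + 5*(-5 + 5))² = (-1 + 5*0)² = (-1 + 0)² = (-1)² = 1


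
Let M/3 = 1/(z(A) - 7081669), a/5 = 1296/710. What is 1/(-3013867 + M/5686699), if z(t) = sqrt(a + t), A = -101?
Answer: -115678569043957337592761939845649707/348639821848804569187302089931208700882649 + 5686699*I*sqrt(463133)/348639821848804569187302089931208700882649 ≈ -3.318e-7 + 1.11e-32*I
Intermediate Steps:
a = 648/71 (a = 5*(1296/710) = 5*(1296*(1/710)) = 5*(648/355) = 648/71 ≈ 9.1268)
z(t) = sqrt(648/71 + t)
M = 3/(-7081669 + I*sqrt(463133)/71) (M = 3/(sqrt(46008 + 5041*(-101))/71 - 7081669) = 3/(sqrt(46008 - 509141)/71 - 7081669) = 3/(sqrt(-463133)/71 - 7081669) = 3/((I*sqrt(463133))/71 - 7081669) = 3/(I*sqrt(463133)/71 - 7081669) = 3/(-7081669 + I*sqrt(463133)/71) ≈ -4.2363e-7 - 5.7338e-13*I)
1/(-3013867 + M/5686699) = 1/(-3013867 + (-502798499/1186884181207118 - I*sqrt(463133)/1186884181207118)/5686699) = 1/(-3013867 + (-502798499/1186884181207118 - I*sqrt(463133)/1186884181207118)*(1/5686699)) = 1/(-3013867 + (-502798499/6749453086386336723482 - I*sqrt(463133)/6749453086386336723482)) = 1/(-20341953925107929502293323393/6749453086386336723482 - I*sqrt(463133)/6749453086386336723482)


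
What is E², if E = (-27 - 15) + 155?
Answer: 12769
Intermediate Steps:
E = 113 (E = -42 + 155 = 113)
E² = 113² = 12769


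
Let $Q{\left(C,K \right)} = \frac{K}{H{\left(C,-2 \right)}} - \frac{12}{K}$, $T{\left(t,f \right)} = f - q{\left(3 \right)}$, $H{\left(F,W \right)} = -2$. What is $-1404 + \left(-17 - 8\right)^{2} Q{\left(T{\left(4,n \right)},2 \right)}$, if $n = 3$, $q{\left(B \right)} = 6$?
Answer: $-5779$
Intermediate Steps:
$T{\left(t,f \right)} = -6 + f$ ($T{\left(t,f \right)} = f - 6 = -6 + f$)
$Q{\left(C,K \right)} = - \frac{12}{K} - \frac{K}{2}$ ($Q{\left(C,K \right)} = \frac{K}{-2} - \frac{12}{K} = K \left(- \frac{1}{2}\right) - \frac{12}{K} = - \frac{K}{2} - \frac{12}{K} = - \frac{12}{K} - \frac{K}{2}$)
$-1404 + \left(-17 - 8\right)^{2} Q{\left(T{\left(4,n \right)},2 \right)} = -1404 + \left(-17 - 8\right)^{2} \left(- \frac{12}{2} - 1\right) = -1404 + \left(-25\right)^{2} \left(\left(-12\right) \frac{1}{2} - 1\right) = -1404 + 625 \left(-6 - 1\right) = -1404 + 625 \left(-7\right) = -1404 - 4375 = -5779$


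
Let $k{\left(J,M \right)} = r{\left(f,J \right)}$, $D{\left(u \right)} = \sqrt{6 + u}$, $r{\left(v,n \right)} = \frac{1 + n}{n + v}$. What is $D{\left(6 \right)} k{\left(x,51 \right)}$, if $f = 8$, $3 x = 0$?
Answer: $\frac{\sqrt{3}}{4} \approx 0.43301$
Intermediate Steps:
$x = 0$ ($x = \frac{1}{3} \cdot 0 = 0$)
$r{\left(v,n \right)} = \frac{1 + n}{n + v}$
$k{\left(J,M \right)} = \frac{1 + J}{8 + J}$ ($k{\left(J,M \right)} = \frac{1 + J}{J + 8} = \frac{1 + J}{8 + J}$)
$D{\left(6 \right)} k{\left(x,51 \right)} = \sqrt{6 + 6} \frac{1 + 0}{8 + 0} = \sqrt{12} \cdot \frac{1}{8} \cdot 1 = 2 \sqrt{3} \cdot \frac{1}{8} \cdot 1 = 2 \sqrt{3} \cdot \frac{1}{8} = \frac{\sqrt{3}}{4}$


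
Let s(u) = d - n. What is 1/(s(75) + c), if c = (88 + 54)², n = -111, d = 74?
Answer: 1/20349 ≈ 4.9142e-5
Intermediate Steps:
s(u) = 185 (s(u) = 74 - 1*(-111) = 74 + 111 = 185)
c = 20164 (c = 142² = 20164)
1/(s(75) + c) = 1/(185 + 20164) = 1/20349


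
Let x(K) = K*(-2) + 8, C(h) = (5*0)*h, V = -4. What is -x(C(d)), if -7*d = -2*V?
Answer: -8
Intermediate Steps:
d = -8/7 (d = -(-2)*(-4)/7 = -1/7*8 = -8/7 ≈ -1.1429)
C(h) = 0 (C(h) = 0*h = 0)
x(K) = 8 - 2*K (x(K) = -2*K + 8 = 8 - 2*K)
-x(C(d)) = -(8 - 2*0) = -(8 + 0) = -1*8 = -8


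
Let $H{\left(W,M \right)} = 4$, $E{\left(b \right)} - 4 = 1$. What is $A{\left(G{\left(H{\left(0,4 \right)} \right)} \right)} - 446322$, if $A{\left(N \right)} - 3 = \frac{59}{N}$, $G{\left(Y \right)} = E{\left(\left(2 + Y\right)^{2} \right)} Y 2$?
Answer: $- \frac{17852701}{40} \approx -4.4632 \cdot 10^{5}$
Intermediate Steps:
$E{\left(b \right)} = 5$ ($E{\left(b \right)} = 4 + 1 = 5$)
$G{\left(Y \right)} = 10 Y$ ($G{\left(Y \right)} = 5 Y 2 = 10 Y$)
$A{\left(N \right)} = 3 + \frac{59}{N}$
$A{\left(G{\left(H{\left(0,4 \right)} \right)} \right)} - 446322 = \left(3 + \frac{59}{10 \cdot 4}\right) - 446322 = \left(3 + \frac{59}{40}\right) - 446322 = \frac{179}{40} - 446322 = - \frac{17852701}{40}$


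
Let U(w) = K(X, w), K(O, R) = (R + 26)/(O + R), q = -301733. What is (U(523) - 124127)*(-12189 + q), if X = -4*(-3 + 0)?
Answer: 20846742567112/535 ≈ 3.8966e+10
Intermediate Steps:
X = 12 (X = -4*(-3) = 12)
K(O, R) = (26 + R)/(O + R)
U(w) = (26 + w)/(12 + w)
(U(523) - 124127)*(-12189 + q) = ((26 + 523)/(12 + 523) - 124127)*(-12189 - 301733) = (549/535 - 124127)*(-313922) = -66407396/535*(-313922) = 20846742567112/535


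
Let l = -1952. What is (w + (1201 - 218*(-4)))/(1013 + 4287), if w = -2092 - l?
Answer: 1933/5300 ≈ 0.36472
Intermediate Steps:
w = -140 (w = -2092 - 1*(-1952) = -2092 + 1952 = -140)
(w + (1201 - 218*(-4)))/(1013 + 4287) = (-140 + (1201 - 218*(-4)))/(1013 + 4287) = (-140 + (1201 - 1*(-872)))/5300 = (-140 + (1201 + 872))*(1/5300) = (-140 + 2073)*(1/5300) = 1933*(1/5300) = 1933/5300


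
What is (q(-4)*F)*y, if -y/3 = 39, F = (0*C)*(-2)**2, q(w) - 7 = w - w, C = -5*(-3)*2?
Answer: 0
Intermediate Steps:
C = 30 (C = 15*2 = 30)
q(w) = 7 (q(w) = 7 + (w - w) = 7 + 0 = 7)
F = 0 (F = (0*30)*(-2)**2 = 0*4 = 0)
y = -117 (y = -3*39 = -117)
(q(-4)*F)*y = (7*0)*(-117) = 0*(-117) = 0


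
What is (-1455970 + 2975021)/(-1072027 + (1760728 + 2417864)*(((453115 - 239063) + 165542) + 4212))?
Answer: 1519051/1603767609125 ≈ 9.4718e-7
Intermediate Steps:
(-1455970 + 2975021)/(-1072027 + (1760728 + 2417864)*(((453115 - 239063) + 165542) + 4212)) = 1519051/(-1072027 + 4178592*((214052 + 165542) + 4212)) = 1519051/(-1072027 + 4178592*(379594 + 4212)) = 1519051/(-1072027 + 4178592*383806) = 1519051/(-1072027 + 1603768681152) = 1519051/1603767609125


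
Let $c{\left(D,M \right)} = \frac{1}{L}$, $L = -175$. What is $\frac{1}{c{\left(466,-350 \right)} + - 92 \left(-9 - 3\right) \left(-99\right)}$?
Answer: $- \frac{175}{19126801} \approx -9.1495 \cdot 10^{-6}$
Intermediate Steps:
$c{\left(D,M \right)} = - \frac{1}{175}$ ($c{\left(D,M \right)} = \frac{1}{-175} = - \frac{1}{175}$)
$\frac{1}{c{\left(466,-350 \right)} + - 92 \left(-9 - 3\right) \left(-99\right)} = \frac{1}{- \frac{1}{175} + - 92 \left(-9 - 3\right) \left(-99\right)} = \frac{1}{- \frac{1}{175} + \left(-92\right) \left(-12\right) \left(-99\right)} = \frac{1}{- \frac{1}{175} + 1104 \left(-99\right)} = \frac{1}{- \frac{1}{175} - 109296} = \frac{1}{- \frac{19126801}{175}} = - \frac{175}{19126801}$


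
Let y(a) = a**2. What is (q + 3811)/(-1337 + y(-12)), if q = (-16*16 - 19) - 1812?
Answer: -1724/1193 ≈ -1.4451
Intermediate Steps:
q = -2087 (q = (-256 - 19) - 1812 = -275 - 1812 = -2087)
(q + 3811)/(-1337 + y(-12)) = (-2087 + 3811)/(-1337 + (-12)**2) = 1724/(-1337 + 144) = 1724/(-1193) = 1724*(-1/1193) = -1724/1193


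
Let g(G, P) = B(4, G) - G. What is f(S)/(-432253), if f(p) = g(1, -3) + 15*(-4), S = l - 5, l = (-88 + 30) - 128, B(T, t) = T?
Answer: 57/432253 ≈ 0.00013187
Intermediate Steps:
l = -186 (l = -58 - 128 = -186)
g(G, P) = 4 - G
S = -191 (S = -186 - 5 = -191)
f(p) = -57 (f(p) = (4 - 1*1) + 15*(-4) = (4 - 1) - 60 = 3 - 60 = -57)
f(S)/(-432253) = -57/(-432253) = -57*(-1/432253) = 57/432253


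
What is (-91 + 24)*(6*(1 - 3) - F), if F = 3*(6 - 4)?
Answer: 1206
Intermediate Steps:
F = 6 (F = 3*2 = 6)
(-91 + 24)*(6*(1 - 3) - F) = (-91 + 24)*(6*(1 - 3) - 1*6) = -67*(6*(-2) - 6) = -67*(-12 - 6) = -67*(-18) = 1206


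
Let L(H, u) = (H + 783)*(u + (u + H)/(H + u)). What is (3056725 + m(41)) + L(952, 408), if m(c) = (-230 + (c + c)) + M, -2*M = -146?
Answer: 3766265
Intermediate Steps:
M = 73 (M = -½*(-146) = 73)
m(c) = -157 + 2*c (m(c) = (-230 + (c + c)) + 73 = (-230 + 2*c) + 73 = -157 + 2*c)
L(H, u) = (1 + u)*(783 + H) (L(H, u) = (783 + H)*(u + (H + u)/(H + u)) = (783 + H)*(u + 1) = (783 + H)*(1 + u) = (1 + u)*(783 + H))
(3056725 + m(41)) + L(952, 408) = (3056725 + (-157 + 2*41)) + (783 + 952 + 783*408 + 952*408) = (3056725 + (-157 + 82)) + (783 + 952 + 319464 + 388416) = (3056725 - 75) + 709615 = 3056650 + 709615 = 3766265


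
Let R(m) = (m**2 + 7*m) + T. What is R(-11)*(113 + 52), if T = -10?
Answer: 5610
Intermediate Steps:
R(m) = -10 + m**2 + 7*m (R(m) = (m**2 + 7*m) - 10 = -10 + m**2 + 7*m)
R(-11)*(113 + 52) = (-10 + (-11)**2 + 7*(-11))*(113 + 52) = (-10 + 121 - 77)*165 = 34*165 = 5610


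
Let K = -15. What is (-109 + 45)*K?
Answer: 960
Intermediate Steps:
(-109 + 45)*K = (-109 + 45)*(-15) = -64*(-15) = 960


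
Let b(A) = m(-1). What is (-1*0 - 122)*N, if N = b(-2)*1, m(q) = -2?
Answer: 244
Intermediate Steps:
b(A) = -2
N = -2 (N = -2*1 = -2)
(-1*0 - 122)*N = (-1*0 - 122)*(-2) = (0 - 122)*(-2) = -122*(-2) = 244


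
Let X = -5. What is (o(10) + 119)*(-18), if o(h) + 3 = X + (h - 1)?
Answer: -2160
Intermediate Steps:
o(h) = -9 + h (o(h) = -3 + (-5 + (h - 1)) = -3 + (-5 + (-1 + h)) = -3 + (-6 + h) = -9 + h)
(o(10) + 119)*(-18) = ((-9 + 10) + 119)*(-18) = (1 + 119)*(-18) = 120*(-18) = -2160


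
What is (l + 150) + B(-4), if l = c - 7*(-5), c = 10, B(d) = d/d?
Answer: 196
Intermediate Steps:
B(d) = 1
l = 45 (l = 10 - 7*(-5) = 10 + 35 = 45)
(l + 150) + B(-4) = (45 + 150) + 1 = 195 + 1 = 196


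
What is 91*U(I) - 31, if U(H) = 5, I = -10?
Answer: 424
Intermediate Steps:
91*U(I) - 31 = 91*5 - 31 = 455 - 31 = 424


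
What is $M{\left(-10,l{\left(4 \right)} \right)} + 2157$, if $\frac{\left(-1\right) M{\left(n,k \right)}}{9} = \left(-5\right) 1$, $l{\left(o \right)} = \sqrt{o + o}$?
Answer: $2202$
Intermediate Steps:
$l{\left(o \right)} = \sqrt{2} \sqrt{o}$ ($l{\left(o \right)} = \sqrt{2 o} = \sqrt{2} \sqrt{o}$)
$M{\left(n,k \right)} = 45$ ($M{\left(n,k \right)} = - 9 \left(\left(-5\right) 1\right) = \left(-9\right) \left(-5\right) = 45$)
$M{\left(-10,l{\left(4 \right)} \right)} + 2157 = 45 + 2157 = 2202$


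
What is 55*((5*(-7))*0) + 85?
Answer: 85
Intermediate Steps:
55*((5*(-7))*0) + 85 = 55*(-35*0) + 85 = 55*0 + 85 = 0 + 85 = 85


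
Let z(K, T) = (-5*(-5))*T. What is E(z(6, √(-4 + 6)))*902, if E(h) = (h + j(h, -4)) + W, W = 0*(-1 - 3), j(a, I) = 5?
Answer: 4510 + 22550*√2 ≈ 36401.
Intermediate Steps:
z(K, T) = 25*T
W = 0 (W = 0*(-4) = 0)
E(h) = 5 + h (E(h) = (h + 5) + 0 = (5 + h) + 0 = 5 + h)
E(z(6, √(-4 + 6)))*902 = (5 + 25*√(-4 + 6))*902 = (5 + 25*√2)*902 = 4510 + 22550*√2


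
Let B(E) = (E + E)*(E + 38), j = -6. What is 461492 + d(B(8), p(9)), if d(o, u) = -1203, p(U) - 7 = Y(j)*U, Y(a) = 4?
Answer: 460289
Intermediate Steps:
B(E) = 2*E*(38 + E) (B(E) = (2*E)*(38 + E) = 2*E*(38 + E))
p(U) = 7 + 4*U
461492 + d(B(8), p(9)) = 461492 - 1203 = 460289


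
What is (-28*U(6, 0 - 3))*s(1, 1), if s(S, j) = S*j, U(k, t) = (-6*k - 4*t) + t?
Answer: 756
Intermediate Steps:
U(k, t) = -6*k - 3*t
(-28*U(6, 0 - 3))*s(1, 1) = (-28*(-6*6 - 3*(0 - 3)))*(1*1) = -28*(-36 - 3*(-3))*1 = -28*(-36 + 9)*1 = -28*(-27)*1 = 756*1 = 756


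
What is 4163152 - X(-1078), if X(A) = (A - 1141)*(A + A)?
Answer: -621012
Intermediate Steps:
X(A) = 2*A*(-1141 + A) (X(A) = (-1141 + A)*(2*A) = 2*A*(-1141 + A))
4163152 - X(-1078) = 4163152 - 2*(-1078)*(-1141 - 1078) = 4163152 - 2*(-1078)*(-2219) = 4163152 - 1*4784164 = 4163152 - 4784164 = -621012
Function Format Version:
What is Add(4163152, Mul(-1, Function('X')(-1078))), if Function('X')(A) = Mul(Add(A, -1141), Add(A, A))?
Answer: -621012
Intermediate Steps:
Function('X')(A) = Mul(2, A, Add(-1141, A)) (Function('X')(A) = Mul(Add(-1141, A), Mul(2, A)) = Mul(2, A, Add(-1141, A)))
Add(4163152, Mul(-1, Function('X')(-1078))) = Add(4163152, Mul(-1, Mul(2, -1078, Add(-1141, -1078)))) = Add(4163152, Mul(-1, Mul(2, -1078, -2219))) = Add(4163152, Mul(-1, 4784164)) = Add(4163152, -4784164) = -621012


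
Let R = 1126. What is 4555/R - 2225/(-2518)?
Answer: 3493710/708817 ≈ 4.9289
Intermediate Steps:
4555/R - 2225/(-2518) = 4555/1126 - 2225/(-2518) = 4555*(1/1126) - 2225*(-1/2518) = 4555/1126 + 2225/2518 = 3493710/708817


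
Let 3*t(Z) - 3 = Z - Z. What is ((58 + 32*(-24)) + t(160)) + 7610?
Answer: 6901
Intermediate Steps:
t(Z) = 1 (t(Z) = 1 + (Z - Z)/3 = 1 + (1/3)*0 = 1 + 0 = 1)
((58 + 32*(-24)) + t(160)) + 7610 = ((58 + 32*(-24)) + 1) + 7610 = ((58 - 768) + 1) + 7610 = (-710 + 1) + 7610 = -709 + 7610 = 6901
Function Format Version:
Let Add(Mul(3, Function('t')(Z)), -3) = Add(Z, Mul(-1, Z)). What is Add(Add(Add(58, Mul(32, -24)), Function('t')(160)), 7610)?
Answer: 6901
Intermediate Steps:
Function('t')(Z) = 1 (Function('t')(Z) = Add(1, Mul(Rational(1, 3), Add(Z, Mul(-1, Z)))) = Add(1, Mul(Rational(1, 3), 0)) = Add(1, 0) = 1)
Add(Add(Add(58, Mul(32, -24)), Function('t')(160)), 7610) = Add(Add(Add(58, Mul(32, -24)), 1), 7610) = Add(Add(Add(58, -768), 1), 7610) = Add(Add(-710, 1), 7610) = Add(-709, 7610) = 6901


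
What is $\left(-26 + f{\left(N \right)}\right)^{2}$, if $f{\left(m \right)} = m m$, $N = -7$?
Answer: $529$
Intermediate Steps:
$f{\left(m \right)} = m^{2}$
$\left(-26 + f{\left(N \right)}\right)^{2} = \left(-26 + \left(-7\right)^{2}\right)^{2} = \left(-26 + 49\right)^{2} = 23^{2} = 529$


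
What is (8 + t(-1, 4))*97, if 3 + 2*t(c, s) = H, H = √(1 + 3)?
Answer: 1455/2 ≈ 727.50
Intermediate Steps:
H = 2 (H = √4 = 2)
t(c, s) = -½ (t(c, s) = -3/2 + (½)*2 = -3/2 + 1 = -½)
(8 + t(-1, 4))*97 = (8 - ½)*97 = (15/2)*97 = 1455/2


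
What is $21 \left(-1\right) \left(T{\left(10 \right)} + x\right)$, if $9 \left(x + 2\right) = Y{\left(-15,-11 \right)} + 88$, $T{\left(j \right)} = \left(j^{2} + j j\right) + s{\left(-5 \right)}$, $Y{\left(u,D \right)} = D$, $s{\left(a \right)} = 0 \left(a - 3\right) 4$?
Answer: $- \frac{13013}{3} \approx -4337.7$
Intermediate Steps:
$s{\left(a \right)} = 0$ ($s{\left(a \right)} = 0 \left(-3 + a\right) 4 = 0 \cdot 4 = 0$)
$T{\left(j \right)} = 2 j^{2}$ ($T{\left(j \right)} = \left(j^{2} + j j\right) + 0 = \left(j^{2} + j^{2}\right) + 0 = 2 j^{2} + 0 = 2 j^{2}$)
$x = \frac{59}{9}$ ($x = -2 + \frac{-11 + 88}{9} = -2 + \frac{1}{9} \cdot 77 = -2 + \frac{77}{9} = \frac{59}{9} \approx 6.5556$)
$21 \left(-1\right) \left(T{\left(10 \right)} + x\right) = 21 \left(-1\right) \left(2 \cdot 10^{2} + \frac{59}{9}\right) = - 21 \left(2 \cdot 100 + \frac{59}{9}\right) = - 21 \left(200 + \frac{59}{9}\right) = \left(-21\right) \frac{1859}{9} = - \frac{13013}{3}$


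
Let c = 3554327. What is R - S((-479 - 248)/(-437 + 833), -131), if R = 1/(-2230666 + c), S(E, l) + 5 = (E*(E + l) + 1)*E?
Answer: 37362597761041375/82198204456896 ≈ 454.54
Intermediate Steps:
S(E, l) = -5 + E*(1 + E*(E + l)) (S(E, l) = -5 + (E*(E + l) + 1)*E = -5 + (1 + E*(E + l))*E = -5 + E*(1 + E*(E + l)))
R = 1/1323661 (R = 1/(-2230666 + 3554327) = 1/1323661 ≈ 7.5548e-7)
R - S((-479 - 248)/(-437 + 833), -131) = 1/1323661 - (-5 + (-479 - 248)/(-437 + 833) + ((-479 - 248)/(-437 + 833))**3 - 131*(-479 - 248)**2/(-437 + 833)**2) = 1/1323661 - (-5 - 727/396 + (-727/396)**3 - 131*(-727/396)**2) = 1/1323661 - (-5 - 727/396 - 384240583/62099136 - 131*528529/156816) = 1/1323661 - (-5 - 727/396 - 384240583/62099136 - 69237299/156816) = 1/1323661 - 1*(-28226711899/62099136) = 1/1323661 + 28226711899/62099136 = 37362597761041375/82198204456896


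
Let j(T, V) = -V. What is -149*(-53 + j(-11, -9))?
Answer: 6556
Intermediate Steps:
-149*(-53 + j(-11, -9)) = -149*(-53 - 1*(-9)) = -149*(-53 + 9) = -149*(-44) = 6556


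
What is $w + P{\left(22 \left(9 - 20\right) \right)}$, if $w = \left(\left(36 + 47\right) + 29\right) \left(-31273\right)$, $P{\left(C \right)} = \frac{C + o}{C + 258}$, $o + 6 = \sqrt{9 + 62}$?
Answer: $- \frac{7005183}{2} + \frac{\sqrt{71}}{16} \approx -3.5026 \cdot 10^{6}$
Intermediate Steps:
$o = -6 + \sqrt{71}$ ($o = -6 + \sqrt{9 + 62} = -6 + \sqrt{71} \approx 2.4262$)
$P{\left(C \right)} = \frac{-6 + C + \sqrt{71}}{258 + C}$ ($P{\left(C \right)} = \frac{C - \left(6 - \sqrt{71}\right)}{C + 258} = \frac{-6 + C + \sqrt{71}}{258 + C}$)
$w = -3502576$ ($w = \left(83 + 29\right) \left(-31273\right) = 112 \left(-31273\right) = -3502576$)
$w + P{\left(22 \left(9 - 20\right) \right)} = -3502576 + \frac{-6 + 22 \left(9 - 20\right) + \sqrt{71}}{258 + 22 \left(9 - 20\right)} = -3502576 + \frac{-6 + 22 \left(-11\right) + \sqrt{71}}{258 + 22 \left(-11\right)} = -3502576 + \frac{-6 - 242 + \sqrt{71}}{258 - 242} = -3502576 + \frac{-248 + \sqrt{71}}{16} = -3502576 - \left(\frac{31}{2} - \frac{\sqrt{71}}{16}\right) = - \frac{7005183}{2} + \frac{\sqrt{71}}{16}$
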